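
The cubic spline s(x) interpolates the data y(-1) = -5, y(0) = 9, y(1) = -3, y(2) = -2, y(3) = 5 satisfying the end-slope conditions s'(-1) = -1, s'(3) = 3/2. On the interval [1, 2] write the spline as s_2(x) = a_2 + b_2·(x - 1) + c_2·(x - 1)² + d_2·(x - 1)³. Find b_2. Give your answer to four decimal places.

Let M_i = s''(x_i). Step sizes h_i = 1, 1, 1, 1; slopes of the chords Δ_i = (y_(i+1) - y_i)/h_i = 14, -12, 1, 7.
  1·M_0 + 4·M_1 + 1·M_2 = 6(Δ_1 - Δ_0) = -156
  1·M_1 + 4·M_2 + 1·M_3 = 6(Δ_2 - Δ_1) = 78
  1·M_2 + 4·M_3 + 1·M_4 = 6(Δ_3 - Δ_2) = 36
Clamped end conditions give two more equations: 2h_0·M_0 + h_0·M_1 = 6(Δ_0 - s'(-1)) = 90 and h_3·M_3 + 2h_3·M_4 = 6(s'(3) - Δ_3) = -33.
Solving the tridiagonal system: M_0 = 4409/56, M_1 = -1889/28, M_2 = 281/8, M_3 = 139/28, M_4 = -1063/56.
On [1, 2], with s_2(x) = a_2 + b_2·(x - 1) + c_2·(x - 1)² + d_2·(x - 1)³: c_2 = M_2/2 = 281/16, d_2 = (M_3 - M_2)/(6h_2) = -563/112, b_2 = Δ_2 - h_2(2M_2 + M_3)/6 = -323/28.

-11.5357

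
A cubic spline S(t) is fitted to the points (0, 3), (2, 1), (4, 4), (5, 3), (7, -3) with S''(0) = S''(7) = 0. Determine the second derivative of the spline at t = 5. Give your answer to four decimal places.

-1.4766

Put σ_i = S'' at the i-th knot. Here h = (2, 2, 1, 2) and Δ = (-1, 3/2, -1, -3), so the interior equations h_(i-1)·σ_(i-1) + 2(h_(i-1)+h_i)·σ_i + h_i·σ_(i+1) = 6(Δ_i − Δ_(i-1)) read
  2·σ_0 + 8·σ_1 + 2·σ_2 = 6(Δ_1 - Δ_0) = 15
  2·σ_1 + 6·σ_2 + 1·σ_3 = 6(Δ_2 - Δ_1) = -15
  1·σ_2 + 6·σ_3 + 2·σ_4 = 6(Δ_3 - Δ_2) = -12
Natural end conditions: σ_0 = σ_4 = 0.
Solving the tridiagonal system: σ_0 = 0, σ_1 = 681/256, σ_2 = -201/64, σ_3 = -189/128, σ_4 = 0.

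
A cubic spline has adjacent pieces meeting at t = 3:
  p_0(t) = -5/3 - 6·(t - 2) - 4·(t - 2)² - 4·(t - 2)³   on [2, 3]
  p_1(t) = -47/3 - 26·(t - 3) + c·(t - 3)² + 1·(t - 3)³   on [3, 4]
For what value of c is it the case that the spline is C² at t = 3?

-16

p_0''(t) = -8 - 24·(t - 2), so p_0''(3) = -32. On the right, p_1''(3) = 2c, so c = -16.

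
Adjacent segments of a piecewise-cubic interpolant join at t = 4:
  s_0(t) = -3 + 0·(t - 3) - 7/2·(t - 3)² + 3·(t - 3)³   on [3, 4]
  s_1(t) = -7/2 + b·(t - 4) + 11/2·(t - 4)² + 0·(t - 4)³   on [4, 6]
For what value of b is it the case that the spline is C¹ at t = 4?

s_0'(t) = 0 - 7·(t - 3) + 9·(t - 3)², so s_0'(4) = 2. On the right, s_1'(4) = b, so b = 2.

2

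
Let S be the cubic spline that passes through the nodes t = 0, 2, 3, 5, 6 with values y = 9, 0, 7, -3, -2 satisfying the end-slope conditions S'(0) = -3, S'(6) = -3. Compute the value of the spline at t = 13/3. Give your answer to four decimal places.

Write M_i for S''(x_i). With h_i = 2, 1, 2, 1 and divided differences Δ_i = -9/2, 7, -5, 1, the continuity of S' gives the tridiagonal system
  2·M_0 + 6·M_1 + 1·M_2 = 6(Δ_1 - Δ_0) = 69
  1·M_1 + 6·M_2 + 2·M_3 = 6(Δ_2 - Δ_1) = -72
  2·M_2 + 6·M_3 + 1·M_4 = 6(Δ_3 - Δ_2) = 36
Clamped end conditions give two more equations: 2h_0·M_0 + h_0·M_1 = 6(Δ_0 - S'(0)) = -9 and h_3·M_3 + 2h_3·M_4 = 6(S'(6) - Δ_3) = -24.
Forward elimination and back-substitution give M_0 = -1445/124, M_1 = 583/31, M_2 = -1273/62, M_3 = 502/31, M_4 = -623/31.
On [3, 5], S(t) = 7 + 102/31·(t - 3) - 1273/124·(t - 3)² + 759/248·(t - 3)³.
With (t - 3) = 4/3: S(13/3) = 109/279.

0.3907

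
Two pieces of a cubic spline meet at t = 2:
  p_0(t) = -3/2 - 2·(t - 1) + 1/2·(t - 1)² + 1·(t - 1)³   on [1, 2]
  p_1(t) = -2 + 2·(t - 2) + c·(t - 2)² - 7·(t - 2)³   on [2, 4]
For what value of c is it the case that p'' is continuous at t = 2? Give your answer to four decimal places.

p_0''(t) = 1 + 6·(t - 1), so p_0''(2) = 7. On the right, p_1''(2) = 2c, so c = 7/2.

3.5000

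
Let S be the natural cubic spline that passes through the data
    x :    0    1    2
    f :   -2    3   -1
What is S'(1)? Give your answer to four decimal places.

Let M_i = S''(x_i). Step sizes h_i = 1, 1; slopes of the chords Δ_i = (y_(i+1) - y_i)/h_i = 5, -4.
  1·M_0 + 4·M_1 + 1·M_2 = 6(Δ_1 - Δ_0) = -54
Natural end conditions: M_0 = M_2 = 0.
Solving: M_0 = 0, M_1 = -27/2, M_2 = 0.
On [1, 2], S'(x) = b_1 + 2c_1·(x - 1) + 3d_1·(x - 1)² with b_1 = Δ_1 - h_1(2M_1 + M_2)/6 = 1/2, c_1 = M_1/2 = -27/4, d_1 = (M_2 - M_1)/(6h_1) = 9/4. So S'(1) = 1/2.

0.5000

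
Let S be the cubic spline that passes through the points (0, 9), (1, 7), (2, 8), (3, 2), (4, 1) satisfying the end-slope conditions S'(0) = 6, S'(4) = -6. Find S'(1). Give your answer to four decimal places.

-1.6071

Put M_i = S'' at the i-th knot. Here h = (1, 1, 1, 1) and Δ = (-2, 1, -6, -1), so the interior equations h_(i-1)·M_(i-1) + 2(h_(i-1)+h_i)·M_i + h_i·M_(i+1) = 6(Δ_i − Δ_(i-1)) read
  1·M_0 + 4·M_1 + 1·M_2 = 6(Δ_1 - Δ_0) = 18
  1·M_1 + 4·M_2 + 1·M_3 = 6(Δ_2 - Δ_1) = -42
  1·M_2 + 4·M_3 + 1·M_4 = 6(Δ_3 - Δ_2) = 30
Clamped end conditions give two more equations: 2h_0·M_0 + h_0·M_1 = 6(Δ_0 - S'(0)) = -48 and h_3·M_3 + 2h_3·M_4 = 6(S'(4) - Δ_3) = -30.
Hence M_0 = -459/14, M_1 = 123/7, M_2 = -39/2, M_3 = 129/7, M_4 = -339/14.
On [1, 2], S'(x) = b_1 + 2c_1·(x - 1) + 3d_1·(x - 1)² with b_1 = Δ_1 - h_1(2M_1 + M_2)/6 = -45/28, c_1 = M_1/2 = 123/14, d_1 = (M_2 - M_1)/(6h_1) = -173/28. So S'(1) = -45/28.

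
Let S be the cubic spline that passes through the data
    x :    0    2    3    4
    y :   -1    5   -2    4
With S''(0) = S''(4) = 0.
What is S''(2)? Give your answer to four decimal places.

-13.8261

Write σ_i for S''(x_i). With h_i = 2, 1, 1 and divided differences Δ_i = 3, -7, 6, the continuity of S' gives the tridiagonal system
  2·σ_0 + 6·σ_1 + 1·σ_2 = 6(Δ_1 - Δ_0) = -60
  1·σ_1 + 4·σ_2 + 1·σ_3 = 6(Δ_2 - Δ_1) = 78
Natural end conditions: σ_0 = σ_3 = 0.
Forward elimination and back-substitution give σ_0 = 0, σ_1 = -318/23, σ_2 = 528/23, σ_3 = 0.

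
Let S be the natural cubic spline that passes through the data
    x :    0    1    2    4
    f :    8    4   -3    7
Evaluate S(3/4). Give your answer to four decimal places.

5.4280

Put σ_i = S'' at the i-th knot. Here h = (1, 1, 2) and Δ = (-4, -7, 5), so the interior equations h_(i-1)·σ_(i-1) + 2(h_(i-1)+h_i)·σ_i + h_i·σ_(i+1) = 6(Δ_i − Δ_(i-1)) read
  1·σ_0 + 4·σ_1 + 1·σ_2 = 6(Δ_1 - Δ_0) = -18
  1·σ_1 + 6·σ_2 + 2·σ_3 = 6(Δ_2 - Δ_1) = 72
Natural end conditions: σ_0 = σ_3 = 0.
Hence σ_0 = 0, σ_1 = -180/23, σ_2 = 306/23, σ_3 = 0.
On [0, 1], S(x) = 8 - 62/23·x + 0·x² - 30/23·x³.
With x = 3/4: S(3/4) = 3995/736.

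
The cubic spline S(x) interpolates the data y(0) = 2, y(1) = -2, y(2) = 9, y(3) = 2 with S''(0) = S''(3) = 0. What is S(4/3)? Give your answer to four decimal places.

With m_i denoting the second derivative at x_i, h_i = 1, 1, 1, and Δ_i = (y_(i+1) − y_i)/h_i = -4, 11, -7:
  1·m_0 + 4·m_1 + 1·m_2 = 6(Δ_1 - Δ_0) = 90
  1·m_1 + 4·m_2 + 1·m_3 = 6(Δ_2 - Δ_1) = -108
Natural end conditions: m_0 = m_3 = 0.
Solving the tridiagonal system: m_0 = 0, m_1 = 156/5, m_2 = -174/5, m_3 = 0.
On [1, 2], S(x) = -2 + 32/5·(x - 1) + 78/5·(x - 1)² - 11·(x - 1)³.
With (x - 1) = 1/3: S(4/3) = 197/135.

1.4593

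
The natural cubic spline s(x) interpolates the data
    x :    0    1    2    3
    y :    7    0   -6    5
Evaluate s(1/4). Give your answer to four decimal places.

With M_i denoting the second derivative at x_i, h_i = 1, 1, 1, and Δ_i = (y_(i+1) − y_i)/h_i = -7, -6, 11:
  1·M_0 + 4·M_1 + 1·M_2 = 6(Δ_1 - Δ_0) = 6
  1·M_1 + 4·M_2 + 1·M_3 = 6(Δ_2 - Δ_1) = 102
Natural end conditions: M_0 = M_3 = 0.
Solving the tridiagonal system: M_0 = 0, M_1 = -26/5, M_2 = 134/5, M_3 = 0.
On [0, 1], s(x) = 7 - 92/15·x + 0·x² - 13/15·x³.
With x = 1/4: s(1/4) = 349/64.

5.4531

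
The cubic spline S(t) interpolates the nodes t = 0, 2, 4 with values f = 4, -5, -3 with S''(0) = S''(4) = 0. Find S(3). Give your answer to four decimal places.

Write m_i for S''(x_i). With h_i = 2, 2 and divided differences Δ_i = -9/2, 1, the continuity of S' gives the tridiagonal system
  2·m_0 + 8·m_1 + 2·m_2 = 6(Δ_1 - Δ_0) = 33
Natural end conditions: m_0 = m_2 = 0.
Hence m_0 = 0, m_1 = 33/8, m_2 = 0.
On [2, 4], S(t) = -5 - 7/4·(t - 2) + 33/16·(t - 2)² - 11/32·(t - 2)³.
With (t - 2) = 1: S(3) = -161/32.

-5.0313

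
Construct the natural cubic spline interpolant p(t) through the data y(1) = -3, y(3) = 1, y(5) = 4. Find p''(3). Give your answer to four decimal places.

-0.3750

Let M_i = p''(x_i). Step sizes h_i = 2, 2; slopes of the chords Δ_i = (y_(i+1) - y_i)/h_i = 2, 3/2.
  2·M_0 + 8·M_1 + 2·M_2 = 6(Δ_1 - Δ_0) = -3
Natural end conditions: M_0 = M_2 = 0.
Hence M_0 = 0, M_1 = -3/8, M_2 = 0.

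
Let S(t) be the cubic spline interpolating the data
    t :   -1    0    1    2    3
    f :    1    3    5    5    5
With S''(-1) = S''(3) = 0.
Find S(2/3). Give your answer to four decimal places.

4.5026

With M_i denoting the second derivative at x_i, h_i = 1, 1, 1, 1, and Δ_i = (y_(i+1) − y_i)/h_i = 2, 2, 0, 0:
  1·M_0 + 4·M_1 + 1·M_2 = 6(Δ_1 - Δ_0) = 0
  1·M_1 + 4·M_2 + 1·M_3 = 6(Δ_2 - Δ_1) = -12
  1·M_2 + 4·M_3 + 1·M_4 = 6(Δ_3 - Δ_2) = 0
Natural end conditions: M_0 = M_4 = 0.
Hence M_0 = 0, M_1 = 6/7, M_2 = -24/7, M_3 = 6/7, M_4 = 0.
On [0, 1], S(t) = 3 + 16/7·t + 3/7·t² - 5/7·t³.
With t = 2/3: S(2/3) = 851/189.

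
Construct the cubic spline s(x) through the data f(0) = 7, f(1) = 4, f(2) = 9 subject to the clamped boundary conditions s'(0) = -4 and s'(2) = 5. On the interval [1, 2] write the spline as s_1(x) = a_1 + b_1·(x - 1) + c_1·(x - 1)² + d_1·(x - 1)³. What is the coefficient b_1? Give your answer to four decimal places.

Write σ_i for s''(x_i). With h_i = 1, 1 and divided differences Δ_i = -3, 5, the continuity of s' gives the tridiagonal system
  1·σ_0 + 4·σ_1 + 1·σ_2 = 6(Δ_1 - Δ_0) = 48
Clamped end conditions give two more equations: 2h_0·σ_0 + h_0·σ_1 = 6(Δ_0 - s'(0)) = 6 and h_1·σ_1 + 2h_1·σ_2 = 6(s'(2) - Δ_1) = 0.
Solving: σ_0 = -9/2, σ_1 = 15, σ_2 = -15/2.
On [1, 2], with s_1(x) = a_1 + b_1·(x - 1) + c_1·(x - 1)² + d_1·(x - 1)³: c_1 = σ_1/2 = 15/2, d_1 = (σ_2 - σ_1)/(6h_1) = -15/4, b_1 = Δ_1 - h_1(2σ_1 + σ_2)/6 = 5/4.

1.2500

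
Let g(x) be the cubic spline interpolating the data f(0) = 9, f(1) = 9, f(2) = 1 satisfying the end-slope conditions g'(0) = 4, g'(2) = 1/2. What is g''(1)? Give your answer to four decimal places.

Let m_i = g''(x_i). Step sizes h_i = 1, 1; slopes of the chords Δ_i = (y_(i+1) - y_i)/h_i = 0, -8.
  1·m_0 + 4·m_1 + 1·m_2 = 6(Δ_1 - Δ_0) = -48
Clamped end conditions give two more equations: 2h_0·m_0 + h_0·m_1 = 6(Δ_0 - g'(0)) = -24 and h_1·m_1 + 2h_1·m_2 = 6(g'(2) - Δ_1) = 51.
Forward elimination and back-substitution give m_0 = -7/4, m_1 = -41/2, m_2 = 143/4.

-20.5000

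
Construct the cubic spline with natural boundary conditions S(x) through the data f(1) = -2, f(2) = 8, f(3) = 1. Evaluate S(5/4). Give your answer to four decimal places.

Put M_i = S'' at the i-th knot. Here h = (1, 1) and Δ = (10, -7), so the interior equations h_(i-1)·M_(i-1) + 2(h_(i-1)+h_i)·M_i + h_i·M_(i+1) = 6(Δ_i − Δ_(i-1)) read
  1·M_0 + 4·M_1 + 1·M_2 = 6(Δ_1 - Δ_0) = -102
Natural end conditions: M_0 = M_2 = 0.
Solving the tridiagonal system: M_0 = 0, M_1 = -51/2, M_2 = 0.
On [1, 2], S(x) = -2 + 57/4·(x - 1) + 0·(x - 1)² - 17/4·(x - 1)³.
With (x - 1) = 1/4: S(5/4) = 383/256.

1.4961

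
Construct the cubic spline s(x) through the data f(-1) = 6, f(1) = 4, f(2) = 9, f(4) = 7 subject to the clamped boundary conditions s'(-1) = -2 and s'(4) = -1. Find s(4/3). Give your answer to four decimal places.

Write M_i for s''(x_i). With h_i = 2, 1, 2 and divided differences Δ_i = -1, 5, -1, the continuity of s' gives the tridiagonal system
  2·M_0 + 6·M_1 + 1·M_2 = 6(Δ_1 - Δ_0) = 36
  1·M_1 + 6·M_2 + 2·M_3 = 6(Δ_2 - Δ_1) = -36
Clamped end conditions give two more equations: 2h_0·M_0 + h_0·M_1 = 6(Δ_0 - s'(-1)) = 6 and h_2·M_2 + 2h_2·M_3 = 6(s'(4) - Δ_2) = 0.
Solving the tridiagonal system: M_0 = -43/16, M_1 = 67/8, M_2 = -71/8, M_3 = 71/16.
On [1, 2], s(x) = 4 + 59/16·(x - 1) + 67/16·(x - 1)² - 23/8·(x - 1)³.
With (x - 1) = 1/3: s(4/3) = 1207/216.

5.5880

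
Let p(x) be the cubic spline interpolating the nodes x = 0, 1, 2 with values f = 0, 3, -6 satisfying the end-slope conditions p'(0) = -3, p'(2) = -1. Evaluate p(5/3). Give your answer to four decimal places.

-3.7778

Let σ_i = p''(x_i). Step sizes h_i = 1, 1; slopes of the chords Δ_i = (y_(i+1) - y_i)/h_i = 3, -9.
  1·σ_0 + 4·σ_1 + 1·σ_2 = 6(Δ_1 - Δ_0) = -72
Clamped end conditions give two more equations: 2h_0·σ_0 + h_0·σ_1 = 6(Δ_0 - p'(0)) = 36 and h_1·σ_1 + 2h_1·σ_2 = 6(p'(2) - Δ_1) = 48.
Hence σ_0 = 37, σ_1 = -38, σ_2 = 43.
On [1, 2], p(x) = 3 - 7/2·(x - 1) - 19·(x - 1)² + 27/2·(x - 1)³.
With (x - 1) = 2/3: p(5/3) = -34/9.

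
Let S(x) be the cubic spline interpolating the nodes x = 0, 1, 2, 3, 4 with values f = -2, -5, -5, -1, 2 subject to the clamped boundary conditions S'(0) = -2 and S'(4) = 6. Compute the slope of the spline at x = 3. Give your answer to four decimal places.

Let M_i = S''(x_i). Step sizes h_i = 1, 1, 1, 1; slopes of the chords Δ_i = (y_(i+1) - y_i)/h_i = -3, 0, 4, 3.
  1·M_0 + 4·M_1 + 1·M_2 = 6(Δ_1 - Δ_0) = 18
  1·M_1 + 4·M_2 + 1·M_3 = 6(Δ_2 - Δ_1) = 24
  1·M_2 + 4·M_3 + 1·M_4 = 6(Δ_3 - Δ_2) = -6
Clamped end conditions give two more equations: 2h_0·M_0 + h_0·M_1 = 6(Δ_0 - S'(0)) = -6 and h_3·M_3 + 2h_3·M_4 = 6(S'(4) - Δ_3) = 18.
Solving the tridiagonal system: M_0 = -71/14, M_1 = 29/7, M_2 = 13/2, M_3 = -43/7, M_4 = 169/14.
On [3, 4], S'(x) = b_3 + 2c_3·(x - 3) + 3d_3·(x - 3)² with b_3 = Δ_3 - h_3(2M_3 + M_4)/6 = 85/28, c_3 = M_3/2 = -43/14, d_3 = (M_4 - M_3)/(6h_3) = 85/28. So S'(3) = 85/28.

3.0357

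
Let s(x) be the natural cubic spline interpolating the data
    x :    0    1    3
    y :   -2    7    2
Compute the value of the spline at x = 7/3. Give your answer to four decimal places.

Let m_i = s''(x_i). Step sizes h_i = 1, 2; slopes of the chords Δ_i = (y_(i+1) - y_i)/h_i = 9, -5/2.
  1·m_0 + 6·m_1 + 2·m_2 = 6(Δ_1 - Δ_0) = -69
Natural end conditions: m_0 = m_2 = 0.
Hence m_0 = 0, m_1 = -23/2, m_2 = 0.
On [1, 3], s(x) = 7 + 31/6·(x - 1) - 23/4·(x - 1)² + 23/24·(x - 1)³.
With (x - 1) = 4/3: s(7/3) = 481/81.

5.9383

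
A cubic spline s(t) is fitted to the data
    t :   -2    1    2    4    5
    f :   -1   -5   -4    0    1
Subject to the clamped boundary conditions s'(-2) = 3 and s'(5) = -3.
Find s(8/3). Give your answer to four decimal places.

-2.8707

Let m_i = s''(x_i). Step sizes h_i = 3, 1, 2, 1; slopes of the chords Δ_i = (y_(i+1) - y_i)/h_i = -4/3, 1, 2, 1.
  3·m_0 + 8·m_1 + 1·m_2 = 6(Δ_1 - Δ_0) = 14
  1·m_1 + 6·m_2 + 2·m_3 = 6(Δ_2 - Δ_1) = 6
  2·m_2 + 6·m_3 + 1·m_4 = 6(Δ_3 - Δ_2) = -6
Clamped end conditions give two more equations: 2h_0·m_0 + h_0·m_1 = 6(Δ_0 - s'(-2)) = -26 and h_3·m_3 + 2h_3·m_4 = 6(s'(5) - Δ_3) = -24.
Hence m_0 = -1174/183, m_1 = 254/61, m_2 = -4/61, m_3 = 68/61, m_4 = -766/61.
On [2, 4], s(t) = -4 + 102/61·(t - 2) - 2/61·(t - 2)² + 6/61·(t - 2)³.
With (t - 2) = 2/3: s(8/3) = -1576/549.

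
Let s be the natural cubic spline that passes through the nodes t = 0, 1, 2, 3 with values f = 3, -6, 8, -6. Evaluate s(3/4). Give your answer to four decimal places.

-6.3750

With m_i denoting the second derivative at x_i, h_i = 1, 1, 1, and Δ_i = (y_(i+1) − y_i)/h_i = -9, 14, -14:
  1·m_0 + 4·m_1 + 1·m_2 = 6(Δ_1 - Δ_0) = 138
  1·m_1 + 4·m_2 + 1·m_3 = 6(Δ_2 - Δ_1) = -168
Natural end conditions: m_0 = m_3 = 0.
Solving: m_0 = 0, m_1 = 48, m_2 = -54, m_3 = 0.
On [0, 1], s(t) = 3 - 17·t + 0·t² + 8·t³.
With t = 3/4: s(3/4) = -51/8.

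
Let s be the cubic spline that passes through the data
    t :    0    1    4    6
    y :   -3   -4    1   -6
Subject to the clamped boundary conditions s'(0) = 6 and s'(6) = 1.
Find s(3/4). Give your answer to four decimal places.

Let M_i = s''(x_i). Step sizes h_i = 1, 3, 2; slopes of the chords Δ_i = (y_(i+1) - y_i)/h_i = -1, 5/3, -7/2.
  1·M_0 + 8·M_1 + 3·M_2 = 6(Δ_1 - Δ_0) = 16
  3·M_1 + 10·M_2 + 2·M_3 = 6(Δ_2 - Δ_1) = -31
Clamped end conditions give two more equations: 2h_0·M_0 + h_0·M_1 = 6(Δ_0 - s'(0)) = -42 and h_2·M_2 + 2h_2·M_3 = 6(s'(6) - Δ_2) = 27.
Solving the tridiagonal system: M_0 = -1949/78, M_1 = 311/39, M_2 = -593/78, M_3 = 823/78.
On [0, 1], s(t) = -3 + 6·t - 1949/156·t² + 857/156·t³.
With t = 3/4: s(3/4) = -10683/3328.

-3.2100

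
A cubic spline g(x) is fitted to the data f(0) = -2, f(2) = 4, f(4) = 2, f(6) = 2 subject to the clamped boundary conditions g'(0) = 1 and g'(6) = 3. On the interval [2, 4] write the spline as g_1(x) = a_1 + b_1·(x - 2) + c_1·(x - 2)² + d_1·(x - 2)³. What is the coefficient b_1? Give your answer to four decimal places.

Write m_i for g''(x_i). With h_i = 2, 2, 2 and divided differences Δ_i = 3, -1, 0, the continuity of g' gives the tridiagonal system
  2·m_0 + 8·m_1 + 2·m_2 = 6(Δ_1 - Δ_0) = -24
  2·m_1 + 8·m_2 + 2·m_3 = 6(Δ_2 - Δ_1) = 6
Clamped end conditions give two more equations: 2h_0·m_0 + h_0·m_1 = 6(Δ_0 - g'(0)) = 12 and h_2·m_2 + 2h_2·m_3 = 6(g'(6) - Δ_2) = 18.
Hence m_0 = 79/15, m_1 = -68/15, m_2 = 13/15, m_3 = 61/15.
On [2, 4], with g_1(x) = a_1 + b_1·(x - 2) + c_1·(x - 2)² + d_1·(x - 2)³: c_1 = m_1/2 = -34/15, d_1 = (m_2 - m_1)/(6h_1) = 9/20, b_1 = Δ_1 - h_1(2m_1 + m_2)/6 = 26/15.

1.7333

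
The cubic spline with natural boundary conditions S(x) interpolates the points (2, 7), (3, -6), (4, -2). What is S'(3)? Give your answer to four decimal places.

-4.5000

With M_i denoting the second derivative at x_i, h_i = 1, 1, and Δ_i = (y_(i+1) − y_i)/h_i = -13, 4:
  1·M_0 + 4·M_1 + 1·M_2 = 6(Δ_1 - Δ_0) = 102
Natural end conditions: M_0 = M_2 = 0.
Forward elimination and back-substitution give M_0 = 0, M_1 = 51/2, M_2 = 0.
On [3, 4], S'(x) = b_1 + 2c_1·(x - 3) + 3d_1·(x - 3)² with b_1 = Δ_1 - h_1(2M_1 + M_2)/6 = -9/2, c_1 = M_1/2 = 51/4, d_1 = (M_2 - M_1)/(6h_1) = -17/4. So S'(3) = -9/2.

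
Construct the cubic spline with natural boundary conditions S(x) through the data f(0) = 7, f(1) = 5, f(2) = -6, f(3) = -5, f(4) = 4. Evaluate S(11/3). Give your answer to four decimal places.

Write σ_i for S''(x_i). With h_i = 1, 1, 1, 1 and divided differences Δ_i = -2, -11, 1, 9, the continuity of S' gives the tridiagonal system
  1·σ_0 + 4·σ_1 + 1·σ_2 = 6(Δ_1 - Δ_0) = -54
  1·σ_1 + 4·σ_2 + 1·σ_3 = 6(Δ_2 - Δ_1) = 72
  1·σ_2 + 4·σ_3 + 1·σ_4 = 6(Δ_3 - Δ_2) = 48
Natural end conditions: σ_0 = σ_4 = 0.
Forward elimination and back-substitution give σ_0 = 0, σ_1 = -75/4, σ_2 = 21, σ_3 = 27/4, σ_4 = 0.
On [3, 4], S(x) = -5 + 27/4·(x - 3) + 27/8·(x - 3)² - 9/8·(x - 3)³.
With (x - 3) = 2/3: S(11/3) = 2/3.

0.6667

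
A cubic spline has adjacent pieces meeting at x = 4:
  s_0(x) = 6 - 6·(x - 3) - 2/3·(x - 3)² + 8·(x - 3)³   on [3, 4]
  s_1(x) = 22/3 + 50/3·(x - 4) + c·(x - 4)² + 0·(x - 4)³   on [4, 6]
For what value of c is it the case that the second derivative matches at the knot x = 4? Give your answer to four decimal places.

s_0''(x) = -4/3 + 48·(x - 3), so s_0''(4) = 140/3. On the right, s_1''(4) = 2c, so c = 70/3.

23.3333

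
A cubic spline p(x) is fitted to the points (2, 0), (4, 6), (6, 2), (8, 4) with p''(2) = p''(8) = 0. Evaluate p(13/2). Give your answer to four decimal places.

Write M_i for p''(x_i). With h_i = 2, 2, 2 and divided differences Δ_i = 3, -2, 1, the continuity of p' gives the tridiagonal system
  2·M_0 + 8·M_1 + 2·M_2 = 6(Δ_1 - Δ_0) = -30
  2·M_1 + 8·M_2 + 2·M_3 = 6(Δ_2 - Δ_1) = 18
Natural end conditions: M_0 = M_3 = 0.
Solving: M_0 = 0, M_1 = -23/5, M_2 = 17/5, M_3 = 0.
On [6, 8], p(x) = 2 - 19/15·(x - 6) + 17/10·(x - 6)² - 17/60·(x - 6)³.
With (x - 6) = 1/2: p(13/2) = 281/160.

1.7563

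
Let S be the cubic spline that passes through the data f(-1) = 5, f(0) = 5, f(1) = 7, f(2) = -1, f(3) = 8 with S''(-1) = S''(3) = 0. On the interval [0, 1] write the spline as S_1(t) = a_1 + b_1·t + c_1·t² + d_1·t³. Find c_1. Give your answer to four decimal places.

4.6607

Put σ_i = S'' at the i-th knot. Here h = (1, 1, 1, 1) and Δ = (0, 2, -8, 9), so the interior equations h_(i-1)·σ_(i-1) + 2(h_(i-1)+h_i)·σ_i + h_i·σ_(i+1) = 6(Δ_i − Δ_(i-1)) read
  1·σ_0 + 4·σ_1 + 1·σ_2 = 6(Δ_1 - Δ_0) = 12
  1·σ_1 + 4·σ_2 + 1·σ_3 = 6(Δ_2 - Δ_1) = -60
  1·σ_2 + 4·σ_3 + 1·σ_4 = 6(Δ_3 - Δ_2) = 102
Natural end conditions: σ_0 = σ_4 = 0.
Hence σ_0 = 0, σ_1 = 261/28, σ_2 = -177/7, σ_3 = 891/28, σ_4 = 0.
On [0, 1], with S_1(t) = a_1 + b_1·t + c_1·t² + d_1·t³: c_1 = σ_1/2 = 261/56, d_1 = (σ_2 - σ_1)/(6h_1) = -323/56, b_1 = Δ_1 - h_1(2σ_1 + σ_2)/6 = 87/28.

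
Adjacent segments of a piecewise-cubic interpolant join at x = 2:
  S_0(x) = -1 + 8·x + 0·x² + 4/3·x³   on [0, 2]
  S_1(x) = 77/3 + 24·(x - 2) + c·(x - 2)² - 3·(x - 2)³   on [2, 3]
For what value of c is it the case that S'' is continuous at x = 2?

S_0''(x) = 0 + 8·x, so S_0''(2) = 16. On the right, S_1''(2) = 2c, so c = 8.

8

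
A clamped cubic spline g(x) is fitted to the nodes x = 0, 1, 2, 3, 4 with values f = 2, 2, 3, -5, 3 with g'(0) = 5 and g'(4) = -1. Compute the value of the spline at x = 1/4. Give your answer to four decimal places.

With m_i denoting the second derivative at x_i, h_i = 1, 1, 1, 1, and Δ_i = (y_(i+1) − y_i)/h_i = 0, 1, -8, 8:
  1·m_0 + 4·m_1 + 1·m_2 = 6(Δ_1 - Δ_0) = 6
  1·m_1 + 4·m_2 + 1·m_3 = 6(Δ_2 - Δ_1) = -54
  1·m_2 + 4·m_3 + 1·m_4 = 6(Δ_3 - Δ_2) = 96
Clamped end conditions give two more equations: 2h_0·m_0 + h_0·m_1 = 6(Δ_0 - g'(0)) = -30 and h_3·m_3 + 2h_3·m_4 = 6(g'(4) - Δ_3) = -54.
Solving the tridiagonal system: m_0 = -615/28, m_1 = 195/14, m_2 = -111/4, m_3 = 603/14, m_4 = -1359/28.
On [0, 1], g(x) = 2 + 5·x - 615/56·x² + 335/56·x³.
With x = 1/4: g(1/4) = 9523/3584.

2.6571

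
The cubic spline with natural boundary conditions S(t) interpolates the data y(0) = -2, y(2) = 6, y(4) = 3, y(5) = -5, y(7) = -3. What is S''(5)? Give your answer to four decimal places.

10.2422

Put σ_i = S'' at the i-th knot. Here h = (2, 2, 1, 2) and Δ = (4, -3/2, -8, 1), so the interior equations h_(i-1)·σ_(i-1) + 2(h_(i-1)+h_i)·σ_i + h_i·σ_(i+1) = 6(Δ_i − Δ_(i-1)) read
  2·σ_0 + 8·σ_1 + 2·σ_2 = 6(Δ_1 - Δ_0) = -33
  2·σ_1 + 6·σ_2 + 1·σ_3 = 6(Δ_2 - Δ_1) = -39
  1·σ_2 + 6·σ_3 + 2·σ_4 = 6(Δ_3 - Δ_2) = 54
Natural end conditions: σ_0 = σ_4 = 0.
Solving: σ_0 = 0, σ_1 = -579/256, σ_2 = -477/64, σ_3 = 1311/128, σ_4 = 0.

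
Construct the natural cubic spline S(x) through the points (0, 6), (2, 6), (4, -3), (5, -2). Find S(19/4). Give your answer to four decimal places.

-2.5323

Put M_i = S'' at the i-th knot. Here h = (2, 2, 1) and Δ = (0, -9/2, 1), so the interior equations h_(i-1)·M_(i-1) + 2(h_(i-1)+h_i)·M_i + h_i·M_(i+1) = 6(Δ_i − Δ_(i-1)) read
  2·M_0 + 8·M_1 + 2·M_2 = 6(Δ_1 - Δ_0) = -27
  2·M_1 + 6·M_2 + 1·M_3 = 6(Δ_2 - Δ_1) = 33
Natural end conditions: M_0 = M_3 = 0.
Solving: M_0 = 0, M_1 = -57/11, M_2 = 159/22, M_3 = 0.
On [4, 5], S(x) = -3 - 31/22·(x - 4) + 159/44·(x - 4)² - 53/44·(x - 4)³.
With (x - 4) = 3/4: S(19/4) = -7131/2816.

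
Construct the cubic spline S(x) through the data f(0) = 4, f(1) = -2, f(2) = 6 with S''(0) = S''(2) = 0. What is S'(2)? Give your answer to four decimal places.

11.5000

Write σ_i for S''(x_i). With h_i = 1, 1 and divided differences Δ_i = -6, 8, the continuity of S' gives the tridiagonal system
  1·σ_0 + 4·σ_1 + 1·σ_2 = 6(Δ_1 - Δ_0) = 84
Natural end conditions: σ_0 = σ_2 = 0.
Hence σ_0 = 0, σ_1 = 21, σ_2 = 0.
On [1, 2], S'(x) = b_1 + 2c_1·(x - 1) + 3d_1·(x - 1)² with b_1 = Δ_1 - h_1(2σ_1 + σ_2)/6 = 1, c_1 = σ_1/2 = 21/2, d_1 = (σ_2 - σ_1)/(6h_1) = -7/2. So S'(2) = 23/2.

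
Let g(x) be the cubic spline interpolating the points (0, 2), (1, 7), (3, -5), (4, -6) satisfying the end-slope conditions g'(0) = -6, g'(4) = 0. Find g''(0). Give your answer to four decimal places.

Put m_i = g'' at the i-th knot. Here h = (1, 2, 1) and Δ = (5, -6, -1), so the interior equations h_(i-1)·m_(i-1) + 2(h_(i-1)+h_i)·m_i + h_i·m_(i+1) = 6(Δ_i − Δ_(i-1)) read
  1·m_0 + 6·m_1 + 2·m_2 = 6(Δ_1 - Δ_0) = -66
  2·m_1 + 6·m_2 + 1·m_3 = 6(Δ_2 - Δ_1) = 30
Clamped end conditions give two more equations: 2h_0·m_0 + h_0·m_1 = 6(Δ_0 - g'(0)) = 66 and h_2·m_2 + 2h_2·m_3 = 6(g'(4) - Δ_2) = 6.
Solving the tridiagonal system: m_0 = 222/5, m_1 = -114/5, m_2 = 66/5, m_3 = -18/5.

44.4000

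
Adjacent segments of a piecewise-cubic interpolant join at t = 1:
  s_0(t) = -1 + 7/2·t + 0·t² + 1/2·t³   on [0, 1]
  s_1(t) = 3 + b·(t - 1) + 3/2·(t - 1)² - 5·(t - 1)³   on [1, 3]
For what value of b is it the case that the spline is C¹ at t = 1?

s_0'(t) = 7/2 + 0·t + 3/2·t², so s_0'(1) = 5. On the right, s_1'(1) = b, so b = 5.

5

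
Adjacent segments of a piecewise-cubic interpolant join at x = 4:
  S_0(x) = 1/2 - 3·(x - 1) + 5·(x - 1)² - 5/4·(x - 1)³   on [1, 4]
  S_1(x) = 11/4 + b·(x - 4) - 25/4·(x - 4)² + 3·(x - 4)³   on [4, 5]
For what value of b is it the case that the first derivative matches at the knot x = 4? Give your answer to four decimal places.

S_0'(x) = -3 + 10·(x - 1) - 15/4·(x - 1)², so S_0'(4) = -27/4. On the right, S_1'(4) = b, so b = -27/4.

-6.7500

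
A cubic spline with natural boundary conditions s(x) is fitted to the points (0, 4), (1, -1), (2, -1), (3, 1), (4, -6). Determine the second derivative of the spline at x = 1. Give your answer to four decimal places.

With m_i denoting the second derivative at x_i, h_i = 1, 1, 1, 1, and Δ_i = (y_(i+1) − y_i)/h_i = -5, 0, 2, -7:
  1·m_0 + 4·m_1 + 1·m_2 = 6(Δ_1 - Δ_0) = 30
  1·m_1 + 4·m_2 + 1·m_3 = 6(Δ_2 - Δ_1) = 12
  1·m_2 + 4·m_3 + 1·m_4 = 6(Δ_3 - Δ_2) = -54
Natural end conditions: m_0 = m_4 = 0.
Forward elimination and back-substitution give m_0 = 0, m_1 = 87/14, m_2 = 36/7, m_3 = -207/14, m_4 = 0.

6.2143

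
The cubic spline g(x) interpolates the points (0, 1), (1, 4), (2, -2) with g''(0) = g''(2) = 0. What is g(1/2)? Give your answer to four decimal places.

Write M_i for g''(x_i). With h_i = 1, 1 and divided differences Δ_i = 3, -6, the continuity of g' gives the tridiagonal system
  1·M_0 + 4·M_1 + 1·M_2 = 6(Δ_1 - Δ_0) = -54
Natural end conditions: M_0 = M_2 = 0.
Solving: M_0 = 0, M_1 = -27/2, M_2 = 0.
On [0, 1], g(x) = 1 + 21/4·x + 0·x² - 9/4·x³.
With x = 1/2: g(1/2) = 107/32.

3.3438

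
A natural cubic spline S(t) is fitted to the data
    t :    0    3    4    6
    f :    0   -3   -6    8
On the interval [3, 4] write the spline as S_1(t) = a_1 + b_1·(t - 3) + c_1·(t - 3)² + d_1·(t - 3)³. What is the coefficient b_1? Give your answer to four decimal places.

Let M_i = S''(x_i). Step sizes h_i = 3, 1, 2; slopes of the chords Δ_i = (y_(i+1) - y_i)/h_i = -1, -3, 7.
  3·M_0 + 8·M_1 + 1·M_2 = 6(Δ_1 - Δ_0) = -12
  1·M_1 + 6·M_2 + 2·M_3 = 6(Δ_2 - Δ_1) = 60
Natural end conditions: M_0 = M_3 = 0.
Forward elimination and back-substitution give M_0 = 0, M_1 = -132/47, M_2 = 492/47, M_3 = 0.
On [3, 4], with S_1(t) = a_1 + b_1·(t - 3) + c_1·(t - 3)² + d_1·(t - 3)³: c_1 = M_1/2 = -66/47, d_1 = (M_2 - M_1)/(6h_1) = 104/47, b_1 = Δ_1 - h_1(2M_1 + M_2)/6 = -179/47.

-3.8085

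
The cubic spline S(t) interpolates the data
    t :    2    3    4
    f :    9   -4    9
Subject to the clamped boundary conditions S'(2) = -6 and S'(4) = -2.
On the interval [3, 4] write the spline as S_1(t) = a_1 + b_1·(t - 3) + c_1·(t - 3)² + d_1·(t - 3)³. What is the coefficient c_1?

With m_i denoting the second derivative at x_i, h_i = 1, 1, and Δ_i = (y_(i+1) − y_i)/h_i = -13, 13:
  1·m_0 + 4·m_1 + 1·m_2 = 6(Δ_1 - Δ_0) = 156
Clamped end conditions give two more equations: 2h_0·m_0 + h_0·m_1 = 6(Δ_0 - S'(2)) = -42 and h_1·m_1 + 2h_1·m_2 = 6(S'(4) - Δ_1) = -90.
Hence m_0 = -58, m_1 = 74, m_2 = -82.
On [3, 4], with S_1(t) = a_1 + b_1·(t - 3) + c_1·(t - 3)² + d_1·(t - 3)³: c_1 = m_1/2 = 37, d_1 = (m_2 - m_1)/(6h_1) = -26, b_1 = Δ_1 - h_1(2m_1 + m_2)/6 = 2.

37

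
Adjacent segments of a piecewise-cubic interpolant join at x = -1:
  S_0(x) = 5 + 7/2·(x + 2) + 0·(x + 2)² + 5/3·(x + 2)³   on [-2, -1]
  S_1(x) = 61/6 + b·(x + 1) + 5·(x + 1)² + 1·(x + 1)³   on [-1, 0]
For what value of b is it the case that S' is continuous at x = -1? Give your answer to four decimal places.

S_0'(x) = 7/2 + 0·(x + 2) + 5·(x + 2)², so S_0'(-1) = 17/2. On the right, S_1'(-1) = b, so b = 17/2.

8.5000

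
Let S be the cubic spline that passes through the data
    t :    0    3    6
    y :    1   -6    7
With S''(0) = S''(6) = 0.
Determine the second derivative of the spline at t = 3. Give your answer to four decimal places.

Put m_i = S'' at the i-th knot. Here h = (3, 3) and Δ = (-7/3, 13/3), so the interior equations h_(i-1)·m_(i-1) + 2(h_(i-1)+h_i)·m_i + h_i·m_(i+1) = 6(Δ_i − Δ_(i-1)) read
  3·m_0 + 12·m_1 + 3·m_2 = 6(Δ_1 - Δ_0) = 40
Natural end conditions: m_0 = m_2 = 0.
Solving: m_0 = 0, m_1 = 10/3, m_2 = 0.

3.3333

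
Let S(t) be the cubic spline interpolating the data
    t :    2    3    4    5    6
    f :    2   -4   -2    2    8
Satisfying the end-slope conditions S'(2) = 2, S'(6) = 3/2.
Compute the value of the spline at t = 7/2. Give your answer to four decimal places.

Let M_i = S''(x_i). Step sizes h_i = 1, 1, 1, 1; slopes of the chords Δ_i = (y_(i+1) - y_i)/h_i = -6, 2, 4, 6.
  1·M_0 + 4·M_1 + 1·M_2 = 6(Δ_1 - Δ_0) = 48
  1·M_1 + 4·M_2 + 1·M_3 = 6(Δ_2 - Δ_1) = 12
  1·M_2 + 4·M_3 + 1·M_4 = 6(Δ_3 - Δ_2) = 12
Clamped end conditions give two more equations: 2h_0·M_0 + h_0·M_1 = 6(Δ_0 - S'(2)) = -48 and h_3·M_3 + 2h_3·M_4 = 6(S'(6) - Δ_3) = -27.
Solving the tridiagonal system: M_0 = -1957/56, M_1 = 613/28, M_2 = -37/8, M_3 = 241/28, M_4 = -997/56.
On [3, 4], S(t) = -4 - 507/112·(t - 3) + 613/56·(t - 3)² - 495/112·(t - 3)³.
With (t - 3) = 1/2: S(7/2) = -3655/896.

-4.0792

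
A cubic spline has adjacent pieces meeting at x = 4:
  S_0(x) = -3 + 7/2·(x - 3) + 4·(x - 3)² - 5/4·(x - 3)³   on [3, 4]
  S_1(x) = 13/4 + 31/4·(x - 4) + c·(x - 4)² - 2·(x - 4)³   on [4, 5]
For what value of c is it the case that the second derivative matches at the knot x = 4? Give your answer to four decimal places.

0.2500

S_0''(x) = 8 - 15/2·(x - 3), so S_0''(4) = 1/2. On the right, S_1''(4) = 2c, so c = 1/4.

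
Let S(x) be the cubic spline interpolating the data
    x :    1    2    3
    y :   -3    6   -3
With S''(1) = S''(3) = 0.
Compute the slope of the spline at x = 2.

Let σ_i = S''(x_i). Step sizes h_i = 1, 1; slopes of the chords Δ_i = (y_(i+1) - y_i)/h_i = 9, -9.
  1·σ_0 + 4·σ_1 + 1·σ_2 = 6(Δ_1 - Δ_0) = -108
Natural end conditions: σ_0 = σ_2 = 0.
Solving: σ_0 = 0, σ_1 = -27, σ_2 = 0.
On [2, 3], S'(x) = b_1 + 2c_1·(x - 2) + 3d_1·(x - 2)² with b_1 = Δ_1 - h_1(2σ_1 + σ_2)/6 = 0, c_1 = σ_1/2 = -27/2, d_1 = (σ_2 - σ_1)/(6h_1) = 9/2. So S'(2) = 0.

0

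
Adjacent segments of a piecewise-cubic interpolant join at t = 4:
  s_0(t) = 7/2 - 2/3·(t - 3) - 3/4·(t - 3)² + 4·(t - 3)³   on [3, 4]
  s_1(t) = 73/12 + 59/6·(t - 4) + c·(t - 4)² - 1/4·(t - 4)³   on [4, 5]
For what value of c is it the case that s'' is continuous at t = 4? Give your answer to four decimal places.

11.2500

s_0''(t) = -3/2 + 24·(t - 3), so s_0''(4) = 45/2. On the right, s_1''(4) = 2c, so c = 45/4.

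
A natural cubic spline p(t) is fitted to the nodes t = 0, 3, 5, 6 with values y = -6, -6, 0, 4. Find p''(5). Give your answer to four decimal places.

Write m_i for p''(x_i). With h_i = 3, 2, 1 and divided differences Δ_i = 0, 3, 4, the continuity of p' gives the tridiagonal system
  3·m_0 + 10·m_1 + 2·m_2 = 6(Δ_1 - Δ_0) = 18
  2·m_1 + 6·m_2 + 1·m_3 = 6(Δ_2 - Δ_1) = 6
Natural end conditions: m_0 = m_3 = 0.
Solving the tridiagonal system: m_0 = 0, m_1 = 12/7, m_2 = 3/7, m_3 = 0.

0.4286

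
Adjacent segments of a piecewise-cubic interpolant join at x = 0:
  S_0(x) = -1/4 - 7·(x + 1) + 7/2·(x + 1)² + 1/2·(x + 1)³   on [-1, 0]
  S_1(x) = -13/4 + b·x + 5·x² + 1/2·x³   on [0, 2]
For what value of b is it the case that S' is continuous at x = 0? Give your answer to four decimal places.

1.5000

S_0'(x) = -7 + 7·(x + 1) + 3/2·(x + 1)², so S_0'(0) = 3/2. On the right, S_1'(0) = b, so b = 3/2.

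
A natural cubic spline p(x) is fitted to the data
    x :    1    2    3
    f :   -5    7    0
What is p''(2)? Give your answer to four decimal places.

-28.5000

Let m_i = p''(x_i). Step sizes h_i = 1, 1; slopes of the chords Δ_i = (y_(i+1) - y_i)/h_i = 12, -7.
  1·m_0 + 4·m_1 + 1·m_2 = 6(Δ_1 - Δ_0) = -114
Natural end conditions: m_0 = m_2 = 0.
Forward elimination and back-substitution give m_0 = 0, m_1 = -57/2, m_2 = 0.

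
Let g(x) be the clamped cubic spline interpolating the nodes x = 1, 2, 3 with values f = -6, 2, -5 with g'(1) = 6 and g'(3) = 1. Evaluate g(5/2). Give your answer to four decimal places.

-1.7500

Put σ_i = g'' at the i-th knot. Here h = (1, 1) and Δ = (8, -7), so the interior equations h_(i-1)·σ_(i-1) + 2(h_(i-1)+h_i)·σ_i + h_i·σ_(i+1) = 6(Δ_i − Δ_(i-1)) read
  1·σ_0 + 4·σ_1 + 1·σ_2 = 6(Δ_1 - Δ_0) = -90
Clamped end conditions give two more equations: 2h_0·σ_0 + h_0·σ_1 = 6(Δ_0 - g'(1)) = 12 and h_1·σ_1 + 2h_1·σ_2 = 6(g'(3) - Δ_1) = 48.
Solving: σ_0 = 26, σ_1 = -40, σ_2 = 44.
On [2, 3], g(x) = 2 - 1·(x - 2) - 20·(x - 2)² + 14·(x - 2)³.
With (x - 2) = 1/2: g(5/2) = -7/4.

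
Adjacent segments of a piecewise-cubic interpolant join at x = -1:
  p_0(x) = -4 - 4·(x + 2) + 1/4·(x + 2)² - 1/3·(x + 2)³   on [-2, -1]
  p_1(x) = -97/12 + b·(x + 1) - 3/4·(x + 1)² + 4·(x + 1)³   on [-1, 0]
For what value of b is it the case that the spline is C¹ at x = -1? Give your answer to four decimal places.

p_0'(x) = -4 + 1/2·(x + 2) - 1·(x + 2)², so p_0'(-1) = -9/2. On the right, p_1'(-1) = b, so b = -9/2.

-4.5000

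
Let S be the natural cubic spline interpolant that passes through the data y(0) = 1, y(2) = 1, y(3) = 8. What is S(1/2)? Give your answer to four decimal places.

With σ_i denoting the second derivative at x_i, h_i = 2, 1, and Δ_i = (y_(i+1) − y_i)/h_i = 0, 7:
  2·σ_0 + 6·σ_1 + 1·σ_2 = 6(Δ_1 - Δ_0) = 42
Natural end conditions: σ_0 = σ_2 = 0.
Forward elimination and back-substitution give σ_0 = 0, σ_1 = 7, σ_2 = 0.
On [0, 2], S(t) = 1 - 7/3·t + 0·t² + 7/12·t³.
With t = 1/2: S(1/2) = -3/32.

-0.0938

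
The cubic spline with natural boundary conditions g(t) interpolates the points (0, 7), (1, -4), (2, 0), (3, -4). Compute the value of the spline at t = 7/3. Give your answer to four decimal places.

-0.1728

With M_i denoting the second derivative at x_i, h_i = 1, 1, 1, and Δ_i = (y_(i+1) − y_i)/h_i = -11, 4, -4:
  1·M_0 + 4·M_1 + 1·M_2 = 6(Δ_1 - Δ_0) = 90
  1·M_1 + 4·M_2 + 1·M_3 = 6(Δ_2 - Δ_1) = -48
Natural end conditions: M_0 = M_3 = 0.
Forward elimination and back-substitution give M_0 = 0, M_1 = 136/5, M_2 = -94/5, M_3 = 0.
On [2, 3], g(t) = 0 + 34/15·(t - 2) - 47/5·(t - 2)² + 47/15·(t - 2)³.
With (t - 2) = 1/3: g(7/3) = -14/81.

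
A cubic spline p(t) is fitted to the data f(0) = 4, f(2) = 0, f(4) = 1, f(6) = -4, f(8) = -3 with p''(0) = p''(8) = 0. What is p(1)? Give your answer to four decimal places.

1.2969

Put M_i = p'' at the i-th knot. Here h = (2, 2, 2, 2) and Δ = (-2, 1/2, -5/2, 1/2), so the interior equations h_(i-1)·M_(i-1) + 2(h_(i-1)+h_i)·M_i + h_i·M_(i+1) = 6(Δ_i − Δ_(i-1)) read
  2·M_0 + 8·M_1 + 2·M_2 = 6(Δ_1 - Δ_0) = 15
  2·M_1 + 8·M_2 + 2·M_3 = 6(Δ_2 - Δ_1) = -18
  2·M_2 + 8·M_3 + 2·M_4 = 6(Δ_3 - Δ_2) = 18
Natural end conditions: M_0 = M_4 = 0.
Solving the tridiagonal system: M_0 = 0, M_1 = 45/16, M_2 = -15/4, M_3 = 51/16, M_4 = 0.
On [0, 2], p(t) = 4 - 47/16·t + 0·t² + 15/64·t³.
With t = 1: p(1) = 83/64.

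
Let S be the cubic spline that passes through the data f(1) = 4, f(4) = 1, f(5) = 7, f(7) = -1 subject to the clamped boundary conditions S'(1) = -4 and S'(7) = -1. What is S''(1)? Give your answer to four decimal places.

Put m_i = S'' at the i-th knot. Here h = (3, 1, 2) and Δ = (-1, 6, -4), so the interior equations h_(i-1)·m_(i-1) + 2(h_(i-1)+h_i)·m_i + h_i·m_(i+1) = 6(Δ_i − Δ_(i-1)) read
  3·m_0 + 8·m_1 + 1·m_2 = 6(Δ_1 - Δ_0) = 42
  1·m_1 + 6·m_2 + 2·m_3 = 6(Δ_2 - Δ_1) = -60
Clamped end conditions give two more equations: 2h_0·m_0 + h_0·m_1 = 6(Δ_0 - S'(1)) = 18 and h_2·m_2 + 2h_2·m_3 = 6(S'(7) - Δ_2) = 18.
Solving: m_0 = -5/7, m_1 = 52/7, m_2 = -107/7, m_3 = 85/7.

-0.7143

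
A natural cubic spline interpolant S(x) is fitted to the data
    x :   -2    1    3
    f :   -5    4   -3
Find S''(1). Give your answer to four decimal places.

Put M_i = S'' at the i-th knot. Here h = (3, 2) and Δ = (3, -7/2), so the interior equations h_(i-1)·M_(i-1) + 2(h_(i-1)+h_i)·M_i + h_i·M_(i+1) = 6(Δ_i − Δ_(i-1)) read
  3·M_0 + 10·M_1 + 2·M_2 = 6(Δ_1 - Δ_0) = -39
Natural end conditions: M_0 = M_2 = 0.
Solving the tridiagonal system: M_0 = 0, M_1 = -39/10, M_2 = 0.

-3.9000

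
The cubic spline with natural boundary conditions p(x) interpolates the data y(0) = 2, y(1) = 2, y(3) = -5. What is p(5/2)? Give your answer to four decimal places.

-2.7031

Put M_i = p'' at the i-th knot. Here h = (1, 2) and Δ = (0, -7/2), so the interior equations h_(i-1)·M_(i-1) + 2(h_(i-1)+h_i)·M_i + h_i·M_(i+1) = 6(Δ_i − Δ_(i-1)) read
  1·M_0 + 6·M_1 + 2·M_2 = 6(Δ_1 - Δ_0) = -21
Natural end conditions: M_0 = M_2 = 0.
Solving: M_0 = 0, M_1 = -7/2, M_2 = 0.
On [1, 3], p(x) = 2 - 7/6·(x - 1) - 7/4·(x - 1)² + 7/24·(x - 1)³.
With (x - 1) = 3/2: p(5/2) = -173/64.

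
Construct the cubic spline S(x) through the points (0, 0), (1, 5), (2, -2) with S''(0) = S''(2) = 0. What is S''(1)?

-18

With M_i denoting the second derivative at x_i, h_i = 1, 1, and Δ_i = (y_(i+1) − y_i)/h_i = 5, -7:
  1·M_0 + 4·M_1 + 1·M_2 = 6(Δ_1 - Δ_0) = -72
Natural end conditions: M_0 = M_2 = 0.
Solving: M_0 = 0, M_1 = -18, M_2 = 0.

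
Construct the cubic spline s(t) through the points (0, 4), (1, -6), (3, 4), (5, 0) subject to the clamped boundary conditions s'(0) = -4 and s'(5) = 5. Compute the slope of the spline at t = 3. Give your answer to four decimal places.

2.6522

Put M_i = s'' at the i-th knot. Here h = (1, 2, 2) and Δ = (-10, 5, -2), so the interior equations h_(i-1)·M_(i-1) + 2(h_(i-1)+h_i)·M_i + h_i·M_(i+1) = 6(Δ_i − Δ_(i-1)) read
  1·M_0 + 6·M_1 + 2·M_2 = 6(Δ_1 - Δ_0) = 90
  2·M_1 + 8·M_2 + 2·M_3 = 6(Δ_2 - Δ_1) = -42
Clamped end conditions give two more equations: 2h_0·M_0 + h_0·M_1 = 6(Δ_0 - s'(0)) = -36 and h_2·M_2 + 2h_2·M_3 = 6(s'(5) - Δ_2) = 42.
Solving: M_0 = -708/23, M_1 = 588/23, M_2 = -375/23, M_3 = 429/23.
On [3, 5], s'(t) = b_2 + 2c_2·(t - 3) + 3d_2·(t - 3)² with b_2 = Δ_2 - h_2(2M_2 + M_3)/6 = 61/23, c_2 = M_2/2 = -375/46, d_2 = (M_3 - M_2)/(6h_2) = 67/23. So s'(3) = 61/23.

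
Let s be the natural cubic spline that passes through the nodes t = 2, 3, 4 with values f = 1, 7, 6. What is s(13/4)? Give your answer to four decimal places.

7.3242

Put M_i = s'' at the i-th knot. Here h = (1, 1) and Δ = (6, -1), so the interior equations h_(i-1)·M_(i-1) + 2(h_(i-1)+h_i)·M_i + h_i·M_(i+1) = 6(Δ_i − Δ_(i-1)) read
  1·M_0 + 4·M_1 + 1·M_2 = 6(Δ_1 - Δ_0) = -42
Natural end conditions: M_0 = M_2 = 0.
Solving the tridiagonal system: M_0 = 0, M_1 = -21/2, M_2 = 0.
On [3, 4], s(t) = 7 + 5/2·(t - 3) - 21/4·(t - 3)² + 7/4·(t - 3)³.
With (t - 3) = 1/4: s(13/4) = 1875/256.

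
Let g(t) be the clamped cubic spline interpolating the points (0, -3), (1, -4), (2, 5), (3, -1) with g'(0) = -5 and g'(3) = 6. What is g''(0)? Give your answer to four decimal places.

-1.0667

Put M_i = g'' at the i-th knot. Here h = (1, 1, 1) and Δ = (-1, 9, -6), so the interior equations h_(i-1)·M_(i-1) + 2(h_(i-1)+h_i)·M_i + h_i·M_(i+1) = 6(Δ_i − Δ_(i-1)) read
  1·M_0 + 4·M_1 + 1·M_2 = 6(Δ_1 - Δ_0) = 60
  1·M_1 + 4·M_2 + 1·M_3 = 6(Δ_2 - Δ_1) = -90
Clamped end conditions give two more equations: 2h_0·M_0 + h_0·M_1 = 6(Δ_0 - g'(0)) = 24 and h_2·M_2 + 2h_2·M_3 = 6(g'(3) - Δ_2) = 72.
Solving: M_0 = -16/15, M_1 = 392/15, M_2 = -652/15, M_3 = 866/15.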